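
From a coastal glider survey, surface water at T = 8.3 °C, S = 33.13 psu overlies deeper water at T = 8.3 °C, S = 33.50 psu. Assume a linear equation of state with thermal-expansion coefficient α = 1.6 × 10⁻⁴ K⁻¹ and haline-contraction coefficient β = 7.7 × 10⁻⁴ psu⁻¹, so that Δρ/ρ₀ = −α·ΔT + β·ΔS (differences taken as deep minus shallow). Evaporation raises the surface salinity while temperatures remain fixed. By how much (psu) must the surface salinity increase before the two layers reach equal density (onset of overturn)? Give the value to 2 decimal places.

Neutral buoyancy requires −α(T_deep − T_surf) + β(S_deep − S_surf′) = 0.
S_surf′ = S_deep − (α/β)·ΔT = 33.50 − (1.6 × 10⁻⁴/7.7 × 10⁻⁴)·(+0.0) = 33.5000 psu.
Increase required: 33.5000 − 33.13 = 0.3700 psu.

0.37 psu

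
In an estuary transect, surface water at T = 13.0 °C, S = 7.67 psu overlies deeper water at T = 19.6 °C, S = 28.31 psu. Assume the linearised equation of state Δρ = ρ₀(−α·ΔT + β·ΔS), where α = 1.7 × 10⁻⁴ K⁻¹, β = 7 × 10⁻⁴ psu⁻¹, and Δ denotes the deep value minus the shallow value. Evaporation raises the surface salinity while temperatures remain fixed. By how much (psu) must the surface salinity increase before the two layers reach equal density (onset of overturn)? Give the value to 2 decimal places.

19.04 psu

Neutral buoyancy requires −α(T_deep − T_surf) + β(S_deep − S_surf′) = 0.
S_surf′ = S_deep − (α/β)·ΔT = 28.31 − (1.7 × 10⁻⁴/7 × 10⁻⁴)·(+6.6) = 26.7071 psu.
Increase required: 26.7071 − 7.67 = 19.0371 psu.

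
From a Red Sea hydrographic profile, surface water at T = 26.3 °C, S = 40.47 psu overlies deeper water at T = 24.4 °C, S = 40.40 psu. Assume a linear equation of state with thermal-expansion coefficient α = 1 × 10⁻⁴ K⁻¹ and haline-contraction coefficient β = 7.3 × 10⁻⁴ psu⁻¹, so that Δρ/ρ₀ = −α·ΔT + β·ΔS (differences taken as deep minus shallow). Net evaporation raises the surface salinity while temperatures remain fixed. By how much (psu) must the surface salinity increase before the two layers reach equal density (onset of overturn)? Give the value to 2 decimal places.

0.19 psu

Neutral buoyancy requires −α(T_deep − T_surf) + β(S_deep − S_surf′) = 0.
S_surf′ = S_deep − (α/β)·ΔT = 40.40 − (1 × 10⁻⁴/7.3 × 10⁻⁴)·(-1.9) = 40.6603 psu.
Increase required: 40.6603 − 40.47 = 0.1903 psu.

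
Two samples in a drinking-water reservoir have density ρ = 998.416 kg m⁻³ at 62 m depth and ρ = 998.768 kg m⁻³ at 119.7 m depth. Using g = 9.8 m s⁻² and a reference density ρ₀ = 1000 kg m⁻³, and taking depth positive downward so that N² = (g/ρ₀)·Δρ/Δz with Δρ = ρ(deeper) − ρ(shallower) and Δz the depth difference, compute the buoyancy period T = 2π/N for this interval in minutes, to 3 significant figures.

13.5 min

Δρ = 998.768 − 998.416 = 0.352 kg m⁻³ over Δz = 119.7 − 62 = 57.7 m.
N² = (9.8/1000) × (0.352/57.7) = 5.9785 × 10⁻⁵ s⁻².
N = √(5.9785 × 10⁻⁵) = 7.7321 × 10⁻³ rad s⁻¹, so T = 2π/N = 812.61 s = 13.543 min ≈ 13.5 min.
Since Δρ > 0 the layer is stably stratified.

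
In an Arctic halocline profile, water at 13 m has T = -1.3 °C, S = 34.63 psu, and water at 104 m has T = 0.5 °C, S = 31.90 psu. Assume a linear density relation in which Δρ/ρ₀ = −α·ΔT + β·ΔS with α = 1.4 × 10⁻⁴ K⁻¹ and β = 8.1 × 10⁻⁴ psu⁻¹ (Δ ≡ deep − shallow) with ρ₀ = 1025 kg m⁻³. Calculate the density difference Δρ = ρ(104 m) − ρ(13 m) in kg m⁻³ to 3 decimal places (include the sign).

-2.525 kg m⁻³

ΔT = +1.8 K, ΔS = -2.73 psu (deep − shallow).
Δρ/ρ₀ = −(1.4 × 10⁻⁴)(+1.8) + (8.1 × 10⁻⁴)(-2.73) = -2.4633 × 10⁻³.
Δρ = 1025 × (-2.4633 × 10⁻³) = -2.525 kg m⁻³.
Negative Δρ: lighter below, statically unstable.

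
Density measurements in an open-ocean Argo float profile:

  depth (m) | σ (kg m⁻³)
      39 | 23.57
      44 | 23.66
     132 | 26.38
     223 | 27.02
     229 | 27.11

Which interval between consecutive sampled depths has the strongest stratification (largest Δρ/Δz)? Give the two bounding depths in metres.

44–132 m

Compute the density gradient over each adjacent pair:
  39–44 m: Δρ/Δz = 0.09/5 = 0.018 kg m⁻⁴
  44–132 m: Δρ/Δz = 2.72/88 = 0.031 kg m⁻⁴
  132–223 m: Δρ/Δz = 0.64/91 = 7.0 × 10⁻³ kg m⁻⁴
  223–229 m: Δρ/Δz = 0.09/6 = 0.015 kg m⁻⁴
The largest gradient is in the 44–132 m interval — the pycnocline.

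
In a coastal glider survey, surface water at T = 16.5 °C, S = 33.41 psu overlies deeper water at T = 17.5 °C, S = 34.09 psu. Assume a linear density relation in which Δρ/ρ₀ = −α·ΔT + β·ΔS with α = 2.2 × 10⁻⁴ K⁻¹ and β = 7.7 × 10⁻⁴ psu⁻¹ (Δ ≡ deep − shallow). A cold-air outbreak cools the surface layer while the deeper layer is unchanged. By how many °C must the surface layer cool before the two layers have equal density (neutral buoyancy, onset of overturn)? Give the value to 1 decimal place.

1.4 °C

Neutral buoyancy requires Δρ = 0, i.e. −α(T_deep − T_surf′) + β(S_deep − S_surf) = 0.
T_surf′ = T_deep − (β/α)·ΔS = 17.5 − (7.7 × 10⁻⁴/2.2 × 10⁻⁴)·(+0.68) = 15.120 °C.
Cooling required: 16.5 − (15.120) = 1.380 °C.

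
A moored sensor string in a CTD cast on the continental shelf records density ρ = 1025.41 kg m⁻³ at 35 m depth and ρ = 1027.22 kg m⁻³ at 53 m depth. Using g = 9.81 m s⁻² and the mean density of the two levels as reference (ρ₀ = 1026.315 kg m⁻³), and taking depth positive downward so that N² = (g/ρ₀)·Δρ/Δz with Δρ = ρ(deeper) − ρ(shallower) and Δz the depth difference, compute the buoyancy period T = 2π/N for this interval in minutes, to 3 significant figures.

Δρ = 1027.22 − 1025.41 = 1.81 kg m⁻³ over Δz = 53 − 35 = 18 m.
N² = (9.81/1026.315) × (1.81/18) = 9.6116 × 10⁻⁴ s⁻².
N = √(9.6116 × 10⁻⁴) = 0.031003 rad s⁻¹, so T = 2π/N = 202.66 s = 3.3777 min ≈ 3.38 min.

3.38 min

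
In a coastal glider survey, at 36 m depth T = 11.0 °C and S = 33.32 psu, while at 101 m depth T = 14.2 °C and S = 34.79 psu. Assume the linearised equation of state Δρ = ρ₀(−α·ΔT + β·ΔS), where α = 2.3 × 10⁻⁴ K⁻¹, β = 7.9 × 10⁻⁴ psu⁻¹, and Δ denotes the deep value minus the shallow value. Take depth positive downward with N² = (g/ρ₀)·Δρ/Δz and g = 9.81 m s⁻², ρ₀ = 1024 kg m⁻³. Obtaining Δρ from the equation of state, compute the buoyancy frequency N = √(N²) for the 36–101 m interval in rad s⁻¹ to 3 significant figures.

ΔT = +3.2 K, ΔS = +1.47 psu (deep − shallow).
Δρ/ρ₀ = −αΔT + βΔS = -7.36 × 10⁻⁴ + 1.1613 × 10⁻³ = 4.253 × 10⁻⁴, so Δρ ≈ 0.4355 kg m⁻³.
N² = (g/ρ₀)·Δρ/Δz = g·(Δρ/ρ₀)/Δz = 9.81 × 4.253 × 10⁻⁴ / 65 = 6.4188 × 10⁻⁵ s⁻².
N = √(6.4188 × 10⁻⁵) = 8.0117 × 10⁻³ rad s⁻¹ ≈ 8.01 × 10⁻³ rad s⁻¹.

8.01 × 10⁻³ rad s⁻¹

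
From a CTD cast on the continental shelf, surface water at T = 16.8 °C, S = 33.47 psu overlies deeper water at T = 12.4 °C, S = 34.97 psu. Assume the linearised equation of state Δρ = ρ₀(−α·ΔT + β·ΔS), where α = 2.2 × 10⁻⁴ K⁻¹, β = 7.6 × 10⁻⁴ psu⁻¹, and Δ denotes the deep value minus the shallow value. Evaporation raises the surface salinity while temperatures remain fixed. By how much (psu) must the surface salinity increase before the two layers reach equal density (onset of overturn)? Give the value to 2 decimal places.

Neutral buoyancy requires −α(T_deep − T_surf) + β(S_deep − S_surf′) = 0.
S_surf′ = S_deep − (α/β)·ΔT = 34.97 − (2.2 × 10⁻⁴/7.6 × 10⁻⁴)·(-4.4) = 36.2437 psu.
Increase required: 36.2437 − 33.47 = 2.7737 psu.

2.77 psu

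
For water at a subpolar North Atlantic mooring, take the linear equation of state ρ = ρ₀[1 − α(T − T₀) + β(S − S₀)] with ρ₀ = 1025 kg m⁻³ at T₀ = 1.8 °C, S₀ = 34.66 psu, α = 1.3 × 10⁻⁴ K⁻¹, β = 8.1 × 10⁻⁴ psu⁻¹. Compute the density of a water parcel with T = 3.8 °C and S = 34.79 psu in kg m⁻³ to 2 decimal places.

1024.84 kg m⁻³

T − T₀ = +2.0 K, S − S₀ = +0.13 psu.
Bracket = 1 − α·(+2.0) + β·(+0.13) = 1 + (-1.547 × 10⁻⁴) = 0.9998453.
ρ = 1025 × 0.9998453 = 1024.84 kg m⁻³.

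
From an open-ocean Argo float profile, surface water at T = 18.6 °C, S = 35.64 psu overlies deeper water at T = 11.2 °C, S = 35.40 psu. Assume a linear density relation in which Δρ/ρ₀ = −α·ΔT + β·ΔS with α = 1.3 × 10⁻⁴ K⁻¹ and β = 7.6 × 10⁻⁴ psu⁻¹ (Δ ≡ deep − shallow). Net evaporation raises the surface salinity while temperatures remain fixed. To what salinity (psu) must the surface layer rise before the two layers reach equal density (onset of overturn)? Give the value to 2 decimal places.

Neutral buoyancy requires −α(T_deep − T_surf) + β(S_deep − S_surf′) = 0.
S_surf′ = S_deep − (α/β)·ΔT = 35.40 − (1.3 × 10⁻⁴/7.6 × 10⁻⁴)·(-7.4) = 36.6658 psu.
Increase required: 36.6658 − 35.64 = 1.0258 psu.

36.67 psu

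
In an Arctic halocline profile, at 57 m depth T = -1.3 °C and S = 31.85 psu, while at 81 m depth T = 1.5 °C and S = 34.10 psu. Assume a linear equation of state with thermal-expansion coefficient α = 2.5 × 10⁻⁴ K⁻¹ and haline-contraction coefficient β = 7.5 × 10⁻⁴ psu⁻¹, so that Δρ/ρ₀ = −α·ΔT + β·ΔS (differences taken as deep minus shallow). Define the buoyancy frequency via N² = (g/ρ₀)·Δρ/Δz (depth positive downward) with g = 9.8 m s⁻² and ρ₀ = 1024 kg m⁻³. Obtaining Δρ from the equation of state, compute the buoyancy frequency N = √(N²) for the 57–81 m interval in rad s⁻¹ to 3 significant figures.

0.0201 rad s⁻¹

ΔT = +2.8 K, ΔS = +2.25 psu (deep − shallow).
Δρ/ρ₀ = −αΔT + βΔS = -7.00 × 10⁻⁴ + 1.6875 × 10⁻³ = 9.875 × 10⁻⁴, so Δρ ≈ 1.011 kg m⁻³.
N² = (g/ρ₀)·Δρ/Δz = g·(Δρ/ρ₀)/Δz = 9.8 × 9.875 × 10⁻⁴ / 24 = 4.0323 × 10⁻⁴ s⁻².
N = √(4.0323 × 10⁻⁴) = 0.020081 rad s⁻¹ ≈ 0.0201 rad s⁻¹.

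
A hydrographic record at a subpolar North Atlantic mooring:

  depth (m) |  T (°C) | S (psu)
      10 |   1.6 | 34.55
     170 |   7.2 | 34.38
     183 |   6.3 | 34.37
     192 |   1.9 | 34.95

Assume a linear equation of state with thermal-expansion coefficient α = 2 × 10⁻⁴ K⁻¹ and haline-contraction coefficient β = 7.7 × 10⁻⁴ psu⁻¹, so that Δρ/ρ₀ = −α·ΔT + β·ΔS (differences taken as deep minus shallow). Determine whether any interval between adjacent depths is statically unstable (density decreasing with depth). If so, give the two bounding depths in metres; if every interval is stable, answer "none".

10–170 m

Evaluate Δρ/ρ₀ = −αΔT + βΔS across each adjacent pair:
  10–170 m: −αΔT+βΔS = −(2 × 10⁻⁴)(+5.6)+(7.7 × 10⁻⁴)(-0.17) = -1.3 × 10⁻³ → UNSTABLE
  170–183 m: −αΔT+βΔS = −(2 × 10⁻⁴)(-0.9)+(7.7 × 10⁻⁴)(-0.01) = 1.7 × 10⁻⁴ → stable
  183–192 m: −αΔT+βΔS = −(2 × 10⁻⁴)(-4.4)+(7.7 × 10⁻⁴)(+0.58) = 1.3 × 10⁻³ → stable
The 10–170 m interval has Δρ < 0: lighter water underlies denser water.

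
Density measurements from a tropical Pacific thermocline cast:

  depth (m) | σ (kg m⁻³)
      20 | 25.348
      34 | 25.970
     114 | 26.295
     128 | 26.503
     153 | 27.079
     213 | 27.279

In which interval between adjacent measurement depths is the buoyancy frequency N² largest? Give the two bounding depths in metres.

20–34 m

Compute the density gradient over each adjacent pair:
  20–34 m: Δρ/Δz = 0.622/14 = 0.044 kg m⁻⁴
  34–114 m: Δρ/Δz = 0.325/80 = 4.1 × 10⁻³ kg m⁻⁴
  114–128 m: Δρ/Δz = 0.208/14 = 0.015 kg m⁻⁴
  128–153 m: Δρ/Δz = 0.576/25 = 0.023 kg m⁻⁴
  153–213 m: Δρ/Δz = 0.200/60 = 3.3 × 10⁻³ kg m⁻⁴
The largest gradient is in the 20–34 m interval — the pycnocline.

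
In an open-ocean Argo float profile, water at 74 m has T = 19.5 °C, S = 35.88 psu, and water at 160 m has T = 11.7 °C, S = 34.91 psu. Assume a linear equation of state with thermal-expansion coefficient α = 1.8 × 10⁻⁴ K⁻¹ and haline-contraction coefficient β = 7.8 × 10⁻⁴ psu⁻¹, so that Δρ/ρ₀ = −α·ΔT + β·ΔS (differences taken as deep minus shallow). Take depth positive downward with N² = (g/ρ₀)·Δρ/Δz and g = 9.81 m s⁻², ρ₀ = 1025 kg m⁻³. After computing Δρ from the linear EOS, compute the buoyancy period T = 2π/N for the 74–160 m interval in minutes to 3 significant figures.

ΔT = -7.8 K, ΔS = -0.97 psu (deep − shallow).
Δρ/ρ₀ = −αΔT + βΔS = 1.404 × 10⁻³ − 7.566 × 10⁻⁴ = 6.474 × 10⁻⁴, so Δρ ≈ 0.6636 kg m⁻³.
N² = (g/ρ₀)·Δρ/Δz = g·(Δρ/ρ₀)/Δz = 9.81 × 6.474 × 10⁻⁴ / 86 = 7.3849 × 10⁻⁵ s⁻².
N = √(7.3849 × 10⁻⁵) = 8.5935 × 10⁻³ rad s⁻¹ → T = 2π/N = 731.16 s = 12.186 min ≈ 12.2 min.

12.2 min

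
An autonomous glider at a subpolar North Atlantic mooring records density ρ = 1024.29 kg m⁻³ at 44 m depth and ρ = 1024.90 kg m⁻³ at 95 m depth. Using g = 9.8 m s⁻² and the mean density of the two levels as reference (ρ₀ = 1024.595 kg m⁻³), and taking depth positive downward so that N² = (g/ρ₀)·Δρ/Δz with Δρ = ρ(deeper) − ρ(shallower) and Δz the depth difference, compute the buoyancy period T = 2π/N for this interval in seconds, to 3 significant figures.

587 s

Δρ = 1024.90 − 1024.29 = 0.61 kg m⁻³ over Δz = 95 − 44 = 51 m.
N² = (9.8/1024.595) × (0.61/51) = 1.1440 × 10⁻⁴ s⁻².
N = √(1.1440 × 10⁻⁴) = 0.010696 rad s⁻¹, so T = 2π/N = 587.43 s ≈ 587 s.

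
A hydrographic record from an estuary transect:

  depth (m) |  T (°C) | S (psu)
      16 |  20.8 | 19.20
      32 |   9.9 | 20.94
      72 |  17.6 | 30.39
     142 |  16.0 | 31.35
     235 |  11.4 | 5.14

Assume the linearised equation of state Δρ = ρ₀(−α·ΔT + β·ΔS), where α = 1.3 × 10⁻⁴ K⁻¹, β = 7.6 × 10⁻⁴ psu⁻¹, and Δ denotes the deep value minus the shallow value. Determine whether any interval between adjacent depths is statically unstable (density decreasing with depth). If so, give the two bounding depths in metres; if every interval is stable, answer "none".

Evaluate Δρ/ρ₀ = −αΔT + βΔS across each adjacent pair:
  16–32 m: −αΔT+βΔS = −(1.3 × 10⁻⁴)(-10.9)+(7.6 × 10⁻⁴)(+1.74) = 2.7 × 10⁻³ → stable
  32–72 m: −αΔT+βΔS = −(1.3 × 10⁻⁴)(+7.7)+(7.6 × 10⁻⁴)(+9.45) = 6.2 × 10⁻³ → stable
  72–142 m: −αΔT+βΔS = −(1.3 × 10⁻⁴)(-1.6)+(7.6 × 10⁻⁴)(+0.96) = 9.4 × 10⁻⁴ → stable
  142–235 m: −αΔT+βΔS = −(1.3 × 10⁻⁴)(-4.6)+(7.6 × 10⁻⁴)(-26.21) = -0.019 → UNSTABLE
The 142–235 m interval has Δρ < 0: lighter water underlies denser water.

142–235 m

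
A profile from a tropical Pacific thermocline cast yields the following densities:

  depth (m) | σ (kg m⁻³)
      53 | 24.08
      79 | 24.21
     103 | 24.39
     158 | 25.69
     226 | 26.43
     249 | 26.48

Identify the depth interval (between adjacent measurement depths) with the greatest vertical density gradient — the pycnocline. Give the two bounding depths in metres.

Compute the density gradient over each adjacent pair:
  53–79 m: Δρ/Δz = 0.13/26 = 5.0 × 10⁻³ kg m⁻⁴
  79–103 m: Δρ/Δz = 0.18/24 = 7.5 × 10⁻³ kg m⁻⁴
  103–158 m: Δρ/Δz = 1.30/55 = 0.024 kg m⁻⁴
  158–226 m: Δρ/Δz = 0.74/68 = 0.011 kg m⁻⁴
  226–249 m: Δρ/Δz = 0.05/23 = 2.2 × 10⁻³ kg m⁻⁴
The largest gradient is in the 103–158 m interval — the pycnocline.

103–158 m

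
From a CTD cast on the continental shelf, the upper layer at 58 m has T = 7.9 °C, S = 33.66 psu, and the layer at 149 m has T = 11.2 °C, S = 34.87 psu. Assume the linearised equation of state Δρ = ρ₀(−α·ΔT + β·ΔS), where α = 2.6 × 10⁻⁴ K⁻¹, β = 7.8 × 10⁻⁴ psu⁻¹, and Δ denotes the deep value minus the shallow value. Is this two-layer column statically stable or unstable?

ΔT = 11.2 − 7.9 = +3.3 K and ΔS = 34.87 − 33.66 = +1.21 psu (deep − shallow).
−αΔT = -8.58 × 10⁻⁴; βΔS = 9.438 × 10⁻⁴; sum Δρ/ρ₀ = 8.58 × 10⁻⁵.
Δρ/ρ₀ > 0, so Δρ > 0: deeper water is denser → statically stable.

stable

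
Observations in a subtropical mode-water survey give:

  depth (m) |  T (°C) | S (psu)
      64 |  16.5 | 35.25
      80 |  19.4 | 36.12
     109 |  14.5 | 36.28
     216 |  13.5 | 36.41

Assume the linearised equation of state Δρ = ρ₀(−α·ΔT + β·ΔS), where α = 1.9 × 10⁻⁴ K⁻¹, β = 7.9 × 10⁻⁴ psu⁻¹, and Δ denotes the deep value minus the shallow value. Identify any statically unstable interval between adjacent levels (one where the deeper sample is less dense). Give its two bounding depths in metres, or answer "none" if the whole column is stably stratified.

none

Evaluate Δρ/ρ₀ = −αΔT + βΔS across each adjacent pair:
  64–80 m: −αΔT+βΔS = −(1.9 × 10⁻⁴)(+2.9)+(7.9 × 10⁻⁴)(+0.87) = 1.4 × 10⁻⁴ → stable
  80–109 m: −αΔT+βΔS = −(1.9 × 10⁻⁴)(-4.9)+(7.9 × 10⁻⁴)(+0.16) = 1.1 × 10⁻³ → stable
  109–216 m: −αΔT+βΔS = −(1.9 × 10⁻⁴)(-1.0)+(7.9 × 10⁻⁴)(+0.13) = 2.9 × 10⁻⁴ → stable
Every interval has Δρ > 0: the column is stably stratified throughout.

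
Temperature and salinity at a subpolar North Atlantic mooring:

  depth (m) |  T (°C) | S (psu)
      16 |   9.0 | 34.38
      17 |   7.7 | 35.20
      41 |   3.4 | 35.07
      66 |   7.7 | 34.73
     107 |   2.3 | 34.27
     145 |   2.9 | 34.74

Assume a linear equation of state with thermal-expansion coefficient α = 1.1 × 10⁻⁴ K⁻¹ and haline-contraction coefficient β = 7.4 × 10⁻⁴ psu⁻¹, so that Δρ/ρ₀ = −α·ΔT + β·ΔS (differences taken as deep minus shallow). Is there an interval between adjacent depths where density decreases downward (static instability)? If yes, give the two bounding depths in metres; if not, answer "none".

41–66 m

Evaluate Δρ/ρ₀ = −αΔT + βΔS across each adjacent pair:
  16–17 m: −αΔT+βΔS = −(1.1 × 10⁻⁴)(-1.3)+(7.4 × 10⁻⁴)(+0.82) = 7.5 × 10⁻⁴ → stable
  17–41 m: −αΔT+βΔS = −(1.1 × 10⁻⁴)(-4.3)+(7.4 × 10⁻⁴)(-0.13) = 3.8 × 10⁻⁴ → stable
  41–66 m: −αΔT+βΔS = −(1.1 × 10⁻⁴)(+4.3)+(7.4 × 10⁻⁴)(-0.34) = -7.2 × 10⁻⁴ → UNSTABLE
  66–107 m: −αΔT+βΔS = −(1.1 × 10⁻⁴)(-5.4)+(7.4 × 10⁻⁴)(-0.46) = 2.5 × 10⁻⁴ → stable
  107–145 m: −αΔT+βΔS = −(1.1 × 10⁻⁴)(+0.6)+(7.4 × 10⁻⁴)(+0.47) = 2.8 × 10⁻⁴ → stable
The 41–66 m interval has Δρ < 0: lighter water underlies denser water.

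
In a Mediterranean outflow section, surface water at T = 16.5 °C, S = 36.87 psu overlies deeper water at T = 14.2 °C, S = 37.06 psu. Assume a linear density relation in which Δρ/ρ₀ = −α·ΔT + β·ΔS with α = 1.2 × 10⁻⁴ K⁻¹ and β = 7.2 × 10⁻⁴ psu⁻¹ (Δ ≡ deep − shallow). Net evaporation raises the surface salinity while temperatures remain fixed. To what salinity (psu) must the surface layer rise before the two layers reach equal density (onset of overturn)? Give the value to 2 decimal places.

37.44 psu

Neutral buoyancy requires −α(T_deep − T_surf) + β(S_deep − S_surf′) = 0.
S_surf′ = S_deep − (α/β)·ΔT = 37.06 − (1.2 × 10⁻⁴/7.2 × 10⁻⁴)·(-2.3) = 37.4433 psu.
Increase required: 37.4433 − 36.87 = 0.5733 psu.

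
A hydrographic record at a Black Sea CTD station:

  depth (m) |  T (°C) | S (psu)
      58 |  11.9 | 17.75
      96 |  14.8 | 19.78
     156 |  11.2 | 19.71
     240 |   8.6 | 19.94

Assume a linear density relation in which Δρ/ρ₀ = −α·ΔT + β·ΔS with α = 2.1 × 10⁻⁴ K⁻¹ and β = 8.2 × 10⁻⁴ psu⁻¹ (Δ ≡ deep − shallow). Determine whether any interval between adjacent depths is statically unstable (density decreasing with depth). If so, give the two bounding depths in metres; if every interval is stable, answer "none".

none

Evaluate Δρ/ρ₀ = −αΔT + βΔS across each adjacent pair:
  58–96 m: −αΔT+βΔS = −(2.1 × 10⁻⁴)(+2.9)+(8.2 × 10⁻⁴)(+2.03) = 1.1 × 10⁻³ → stable
  96–156 m: −αΔT+βΔS = −(2.1 × 10⁻⁴)(-3.6)+(8.2 × 10⁻⁴)(-0.07) = 7.0 × 10⁻⁴ → stable
  156–240 m: −αΔT+βΔS = −(2.1 × 10⁻⁴)(-2.6)+(8.2 × 10⁻⁴)(+0.23) = 7.3 × 10⁻⁴ → stable
Every interval has Δρ > 0: the column is stably stratified throughout.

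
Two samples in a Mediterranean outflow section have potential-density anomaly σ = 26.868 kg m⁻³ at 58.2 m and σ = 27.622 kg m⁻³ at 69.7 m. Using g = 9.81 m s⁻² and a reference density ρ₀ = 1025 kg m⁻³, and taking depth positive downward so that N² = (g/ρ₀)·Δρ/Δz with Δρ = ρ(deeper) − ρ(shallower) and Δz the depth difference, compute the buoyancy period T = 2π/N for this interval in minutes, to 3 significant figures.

Δρ = 1027.622 − 1026.868 = 0.754 kg m⁻³ over Δz = 69.7 − 58.2 = 11.5 m.
N² = (9.81/1025) × (0.754/11.5) = 6.2751 × 10⁻⁴ s⁻².
N = √(6.2751 × 10⁻⁴) = 0.025050 rad s⁻¹, so T = 2π/N = 250.83 s = 4.1805 min ≈ 4.18 min.
N² > 0, so the interval is statically stable.

4.18 min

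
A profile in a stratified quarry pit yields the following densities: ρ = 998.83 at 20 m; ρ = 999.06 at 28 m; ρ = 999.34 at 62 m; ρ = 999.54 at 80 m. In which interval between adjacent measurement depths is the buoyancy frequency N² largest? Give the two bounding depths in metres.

Compute the density gradient over each adjacent pair:
  20–28 m: Δρ/Δz = 0.23/8 = 0.029 kg m⁻⁴
  28–62 m: Δρ/Δz = 0.28/34 = 8.2 × 10⁻³ kg m⁻⁴
  62–80 m: Δρ/Δz = 0.20/18 = 0.011 kg m⁻⁴
The largest gradient is in the 20–28 m interval — the pycnocline.

20–28 m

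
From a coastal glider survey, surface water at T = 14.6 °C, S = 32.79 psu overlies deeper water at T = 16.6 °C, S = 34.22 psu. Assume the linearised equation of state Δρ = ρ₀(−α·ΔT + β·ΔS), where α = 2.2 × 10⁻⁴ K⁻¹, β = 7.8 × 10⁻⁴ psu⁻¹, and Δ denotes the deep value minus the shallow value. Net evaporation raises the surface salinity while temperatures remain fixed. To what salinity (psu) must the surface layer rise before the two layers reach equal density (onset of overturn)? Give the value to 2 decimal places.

33.66 psu

Neutral buoyancy requires −α(T_deep − T_surf) + β(S_deep − S_surf′) = 0.
S_surf′ = S_deep − (α/β)·ΔT = 34.22 − (2.2 × 10⁻⁴/7.8 × 10⁻⁴)·(+2.0) = 33.6559 psu.
Increase required: 33.6559 − 32.79 = 0.8659 psu.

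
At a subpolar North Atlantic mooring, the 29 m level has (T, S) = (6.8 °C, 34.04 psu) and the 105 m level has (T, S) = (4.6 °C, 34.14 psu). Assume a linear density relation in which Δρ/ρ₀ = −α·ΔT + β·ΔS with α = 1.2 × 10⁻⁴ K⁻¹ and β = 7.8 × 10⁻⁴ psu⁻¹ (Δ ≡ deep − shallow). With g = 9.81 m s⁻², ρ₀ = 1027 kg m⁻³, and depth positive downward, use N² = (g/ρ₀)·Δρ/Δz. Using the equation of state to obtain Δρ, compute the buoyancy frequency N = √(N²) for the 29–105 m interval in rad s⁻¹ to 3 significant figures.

ΔT = -2.2 K, ΔS = +0.10 psu (deep − shallow).
Δρ/ρ₀ = −αΔT + βΔS = 2.64 × 10⁻⁴ + 7.80 × 10⁻⁵ = 3.42 × 10⁻⁴, so Δρ ≈ 0.3512 kg m⁻³.
N² = (g/ρ₀)·Δρ/Δz = g·(Δρ/ρ₀)/Δz = 9.81 × 3.42 × 10⁻⁴ / 76 = 4.4145 × 10⁻⁵ s⁻².
N = √(4.4145 × 10⁻⁵) = 6.6442 × 10⁻³ rad s⁻¹ ≈ 6.64 × 10⁻³ rad s⁻¹.

6.64 × 10⁻³ rad s⁻¹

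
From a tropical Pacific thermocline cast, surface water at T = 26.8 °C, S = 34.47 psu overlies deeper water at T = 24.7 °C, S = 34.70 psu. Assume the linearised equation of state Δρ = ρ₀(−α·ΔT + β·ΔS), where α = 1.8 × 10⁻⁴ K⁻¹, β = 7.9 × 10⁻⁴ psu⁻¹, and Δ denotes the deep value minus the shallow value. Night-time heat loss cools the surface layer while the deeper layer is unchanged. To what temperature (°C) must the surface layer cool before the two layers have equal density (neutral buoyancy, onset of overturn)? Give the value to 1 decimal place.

23.7 °C

Neutral buoyancy requires Δρ = 0, i.e. −α(T_deep − T_surf′) + β(S_deep − S_surf) = 0.
T_surf′ = T_deep − (β/α)·ΔS = 24.7 − (7.9 × 10⁻⁴/1.8 × 10⁻⁴)·(+0.23) = 23.691 °C.
Cooling required: 26.8 − (23.691) = 3.109 °C.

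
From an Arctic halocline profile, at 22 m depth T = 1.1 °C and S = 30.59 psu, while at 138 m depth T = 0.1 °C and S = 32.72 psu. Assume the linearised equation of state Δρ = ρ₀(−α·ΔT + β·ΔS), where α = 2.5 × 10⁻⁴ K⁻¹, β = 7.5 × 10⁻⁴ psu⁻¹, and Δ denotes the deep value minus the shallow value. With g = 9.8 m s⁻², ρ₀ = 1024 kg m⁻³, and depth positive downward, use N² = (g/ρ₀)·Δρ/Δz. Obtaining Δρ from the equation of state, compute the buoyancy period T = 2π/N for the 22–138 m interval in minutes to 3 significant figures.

8.38 min

ΔT = -1.0 K, ΔS = +2.13 psu (deep − shallow).
Δρ/ρ₀ = −αΔT + βΔS = 2.50 × 10⁻⁴ + 1.5975 × 10⁻³ = 1.8475 × 10⁻³, so Δρ ≈ 1.892 kg m⁻³.
N² = (g/ρ₀)·Δρ/Δz = g·(Δρ/ρ₀)/Δz = 9.8 × 1.8475 × 10⁻³ / 116 = 1.5608 × 10⁻⁴ s⁻².
N = √(1.5608 × 10⁻⁴) = 0.012493 rad s⁻¹ → T = 2π/N = 502.94 s = 8.3823 min ≈ 8.38 min.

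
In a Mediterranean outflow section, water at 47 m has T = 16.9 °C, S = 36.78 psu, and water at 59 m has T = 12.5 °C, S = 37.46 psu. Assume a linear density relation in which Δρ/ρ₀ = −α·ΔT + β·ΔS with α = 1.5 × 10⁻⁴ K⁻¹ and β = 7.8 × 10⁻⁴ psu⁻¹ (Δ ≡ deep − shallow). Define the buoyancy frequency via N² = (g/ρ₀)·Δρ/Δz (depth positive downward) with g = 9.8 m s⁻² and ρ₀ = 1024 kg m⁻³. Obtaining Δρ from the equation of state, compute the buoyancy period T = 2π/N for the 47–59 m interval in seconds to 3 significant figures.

202 s

ΔT = -4.4 K, ΔS = +0.68 psu (deep − shallow).
Δρ/ρ₀ = −αΔT + βΔS = 6.60 × 10⁻⁴ + 5.304 × 10⁻⁴ = 1.1904 × 10⁻³, so Δρ ≈ 1.219 kg m⁻³.
N² = (g/ρ₀)·Δρ/Δz = g·(Δρ/ρ₀)/Δz = 9.8 × 1.1904 × 10⁻³ / 12 = 9.7216 × 10⁻⁴ s⁻².
N = √(9.7216 × 10⁻⁴) = 0.031179 rad s⁻¹ → T = 2π/N = 201.52 s ≈ 202 s.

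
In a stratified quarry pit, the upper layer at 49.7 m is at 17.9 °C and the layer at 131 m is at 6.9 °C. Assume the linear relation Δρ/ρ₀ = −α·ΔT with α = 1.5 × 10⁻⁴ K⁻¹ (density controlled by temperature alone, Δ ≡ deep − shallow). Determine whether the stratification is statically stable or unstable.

ΔT = 6.9 − 17.9 = -11.0 K, so Δρ/ρ₀ = −αΔT = 1.65 × 10⁻³.
Δρ/ρ₀ > 0, so Δρ > 0: deeper water is denser → statically stable.

stable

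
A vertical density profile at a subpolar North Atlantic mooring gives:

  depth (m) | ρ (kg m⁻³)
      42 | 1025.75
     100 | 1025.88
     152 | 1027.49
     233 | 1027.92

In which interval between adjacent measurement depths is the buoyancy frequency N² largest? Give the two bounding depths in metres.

Compute the density gradient over each adjacent pair:
  42–100 m: Δρ/Δz = 0.13/58 = 2.2 × 10⁻³ kg m⁻⁴
  100–152 m: Δρ/Δz = 1.61/52 = 0.031 kg m⁻⁴
  152–233 m: Δρ/Δz = 0.43/81 = 5.3 × 10⁻³ kg m⁻⁴
The largest gradient is in the 100–152 m interval — the pycnocline.

100–152 m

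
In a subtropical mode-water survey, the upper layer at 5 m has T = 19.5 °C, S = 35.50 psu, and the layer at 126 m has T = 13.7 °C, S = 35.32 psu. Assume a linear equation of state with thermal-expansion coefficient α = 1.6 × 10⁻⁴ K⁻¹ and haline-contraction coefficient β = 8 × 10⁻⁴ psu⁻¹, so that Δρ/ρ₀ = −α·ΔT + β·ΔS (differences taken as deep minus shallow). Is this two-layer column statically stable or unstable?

ΔT = 13.7 − 19.5 = -5.8 K and ΔS = 35.32 − 35.50 = -0.18 psu (deep − shallow).
−αΔT = 9.28 × 10⁻⁴; βΔS = -1.44 × 10⁻⁴; sum Δρ/ρ₀ = 7.84 × 10⁻⁴.
Δρ/ρ₀ > 0, so Δρ > 0: deeper water is denser → statically stable.

stable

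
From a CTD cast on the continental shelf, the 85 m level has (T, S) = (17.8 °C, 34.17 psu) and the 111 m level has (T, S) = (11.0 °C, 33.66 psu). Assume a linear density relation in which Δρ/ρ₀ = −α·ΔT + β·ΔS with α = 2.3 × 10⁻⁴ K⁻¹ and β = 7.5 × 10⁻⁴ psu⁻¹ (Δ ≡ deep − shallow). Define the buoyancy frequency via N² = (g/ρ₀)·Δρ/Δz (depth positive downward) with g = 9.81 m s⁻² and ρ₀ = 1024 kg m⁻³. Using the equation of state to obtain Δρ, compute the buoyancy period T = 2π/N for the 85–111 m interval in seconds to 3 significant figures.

298 s

ΔT = -6.8 K, ΔS = -0.51 psu (deep − shallow).
Δρ/ρ₀ = −αΔT + βΔS = 1.564 × 10⁻³ − 3.825 × 10⁻⁴ = 1.1815 × 10⁻³, so Δρ ≈ 1.210 kg m⁻³.
N² = (g/ρ₀)·Δρ/Δz = g·(Δρ/ρ₀)/Δz = 9.81 × 1.1815 × 10⁻³ / 26 = 4.4579 × 10⁻⁴ s⁻².
N = √(4.4579 × 10⁻⁴) = 0.021114 rad s⁻¹ → T = 2π/N = 297.58 s ≈ 298 s.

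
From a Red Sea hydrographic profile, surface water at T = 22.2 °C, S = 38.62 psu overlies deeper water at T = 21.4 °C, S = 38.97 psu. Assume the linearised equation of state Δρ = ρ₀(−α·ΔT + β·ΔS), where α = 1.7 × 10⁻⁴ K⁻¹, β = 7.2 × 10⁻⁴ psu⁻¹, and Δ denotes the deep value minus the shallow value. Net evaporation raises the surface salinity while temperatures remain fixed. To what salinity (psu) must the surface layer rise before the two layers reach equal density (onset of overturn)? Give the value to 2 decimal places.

Neutral buoyancy requires −α(T_deep − T_surf) + β(S_deep − S_surf′) = 0.
S_surf′ = S_deep − (α/β)·ΔT = 38.97 − (1.7 × 10⁻⁴/7.2 × 10⁻⁴)·(-0.8) = 39.1589 psu.
Increase required: 39.1589 − 38.62 = 0.5389 psu.

39.16 psu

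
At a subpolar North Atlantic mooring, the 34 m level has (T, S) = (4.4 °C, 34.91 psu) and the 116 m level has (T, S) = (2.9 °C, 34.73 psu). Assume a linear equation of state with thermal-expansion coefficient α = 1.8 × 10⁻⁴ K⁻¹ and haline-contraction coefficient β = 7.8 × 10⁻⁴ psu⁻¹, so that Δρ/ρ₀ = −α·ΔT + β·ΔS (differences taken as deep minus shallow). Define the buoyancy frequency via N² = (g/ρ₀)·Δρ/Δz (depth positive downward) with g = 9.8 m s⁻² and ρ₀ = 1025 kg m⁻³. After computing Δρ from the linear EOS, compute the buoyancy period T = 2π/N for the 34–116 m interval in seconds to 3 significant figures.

ΔT = -1.5 K, ΔS = -0.18 psu (deep − shallow).
Δρ/ρ₀ = −αΔT + βΔS = 2.70 × 10⁻⁴ − 1.404 × 10⁻⁴ = 1.296 × 10⁻⁴, so Δρ ≈ 0.1328 kg m⁻³.
N² = (g/ρ₀)·Δρ/Δz = g·(Δρ/ρ₀)/Δz = 9.8 × 1.296 × 10⁻⁴ / 82 = 1.5489 × 10⁻⁵ s⁻².
N = √(1.5489 × 10⁻⁵) = 3.9356 × 10⁻³ rad s⁻¹ → T = 2π/N = 1.5965 × 10³ s ≈ 1.60 × 10³ s.

1.60 × 10³ s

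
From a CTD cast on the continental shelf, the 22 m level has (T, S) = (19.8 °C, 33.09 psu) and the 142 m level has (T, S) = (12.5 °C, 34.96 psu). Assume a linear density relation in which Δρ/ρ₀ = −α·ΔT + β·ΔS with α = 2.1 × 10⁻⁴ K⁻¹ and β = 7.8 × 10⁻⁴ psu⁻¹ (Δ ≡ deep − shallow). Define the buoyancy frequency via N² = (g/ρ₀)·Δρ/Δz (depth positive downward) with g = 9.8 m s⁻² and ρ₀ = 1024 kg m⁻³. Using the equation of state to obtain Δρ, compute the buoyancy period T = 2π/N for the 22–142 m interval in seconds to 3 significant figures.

ΔT = -7.3 K, ΔS = +1.87 psu (deep − shallow).
Δρ/ρ₀ = −αΔT + βΔS = 1.533 × 10⁻³ + 1.4586 × 10⁻³ = 2.9916 × 10⁻³, so Δρ ≈ 3.063 kg m⁻³.
N² = (g/ρ₀)·Δρ/Δz = g·(Δρ/ρ₀)/Δz = 9.8 × 2.9916 × 10⁻³ / 120 = 2.4431 × 10⁻⁴ s⁻².
N = √(2.4431 × 10⁻⁴) = 0.015630 rad s⁻¹ → T = 2π/N = 402.00 s ≈ 402 s.

402 s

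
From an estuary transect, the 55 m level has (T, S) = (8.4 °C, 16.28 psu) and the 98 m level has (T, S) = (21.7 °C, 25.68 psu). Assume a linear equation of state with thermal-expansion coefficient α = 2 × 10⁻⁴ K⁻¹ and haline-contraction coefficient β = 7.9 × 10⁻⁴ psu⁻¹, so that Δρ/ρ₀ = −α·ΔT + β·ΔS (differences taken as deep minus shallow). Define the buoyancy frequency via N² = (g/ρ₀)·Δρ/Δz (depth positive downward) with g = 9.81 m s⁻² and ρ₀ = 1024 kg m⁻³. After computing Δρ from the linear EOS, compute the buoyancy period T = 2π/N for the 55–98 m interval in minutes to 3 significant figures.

ΔT = +13.3 K, ΔS = +9.40 psu (deep − shallow).
Δρ/ρ₀ = −αΔT + βΔS = -2.66 × 10⁻³ + 7.426 × 10⁻³ = 4.766 × 10⁻³, so Δρ ≈ 4.880 kg m⁻³.
N² = (g/ρ₀)·Δρ/Δz = g·(Δρ/ρ₀)/Δz = 9.81 × 4.766 × 10⁻³ / 43 = 1.0873 × 10⁻³ s⁻².
N = √(1.0873 × 10⁻³) = 0.032974 rad s⁻¹ → T = 2π/N = 190.55 s = 3.1758 min ≈ 3.18 min.

3.18 min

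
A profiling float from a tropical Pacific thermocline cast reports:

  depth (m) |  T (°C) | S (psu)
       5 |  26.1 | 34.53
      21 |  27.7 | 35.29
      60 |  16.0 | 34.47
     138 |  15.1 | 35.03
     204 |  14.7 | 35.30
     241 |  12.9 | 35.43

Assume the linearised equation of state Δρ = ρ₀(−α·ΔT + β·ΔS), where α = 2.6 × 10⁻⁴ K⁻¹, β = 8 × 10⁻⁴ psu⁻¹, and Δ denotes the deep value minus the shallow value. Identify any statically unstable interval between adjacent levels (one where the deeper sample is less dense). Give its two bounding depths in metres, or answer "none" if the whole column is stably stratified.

none

Evaluate Δρ/ρ₀ = −αΔT + βΔS across each adjacent pair:
  5–21 m: −αΔT+βΔS = −(2.6 × 10⁻⁴)(+1.6)+(8 × 10⁻⁴)(+0.76) = 1.9 × 10⁻⁴ → stable
  21–60 m: −αΔT+βΔS = −(2.6 × 10⁻⁴)(-11.7)+(8 × 10⁻⁴)(-0.82) = 2.4 × 10⁻³ → stable
  60–138 m: −αΔT+βΔS = −(2.6 × 10⁻⁴)(-0.9)+(8 × 10⁻⁴)(+0.56) = 6.8 × 10⁻⁴ → stable
  138–204 m: −αΔT+βΔS = −(2.6 × 10⁻⁴)(-0.4)+(8 × 10⁻⁴)(+0.27) = 3.2 × 10⁻⁴ → stable
  204–241 m: −αΔT+βΔS = −(2.6 × 10⁻⁴)(-1.8)+(8 × 10⁻⁴)(+0.13) = 5.7 × 10⁻⁴ → stable
Every interval has Δρ > 0: the column is stably stratified throughout.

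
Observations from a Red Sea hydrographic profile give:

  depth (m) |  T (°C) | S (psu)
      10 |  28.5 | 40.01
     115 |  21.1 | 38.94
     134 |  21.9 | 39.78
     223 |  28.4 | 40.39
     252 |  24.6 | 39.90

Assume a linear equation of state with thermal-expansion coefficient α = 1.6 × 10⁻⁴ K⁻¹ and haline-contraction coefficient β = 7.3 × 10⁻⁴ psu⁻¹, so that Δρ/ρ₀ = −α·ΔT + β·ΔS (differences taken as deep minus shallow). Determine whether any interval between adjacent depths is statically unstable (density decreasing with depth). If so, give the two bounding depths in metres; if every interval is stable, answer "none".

Evaluate Δρ/ρ₀ = −αΔT + βΔS across each adjacent pair:
  10–115 m: −αΔT+βΔS = −(1.6 × 10⁻⁴)(-7.4)+(7.3 × 10⁻⁴)(-1.07) = 4.0 × 10⁻⁴ → stable
  115–134 m: −αΔT+βΔS = −(1.6 × 10⁻⁴)(+0.8)+(7.3 × 10⁻⁴)(+0.84) = 4.9 × 10⁻⁴ → stable
  134–223 m: −αΔT+βΔS = −(1.6 × 10⁻⁴)(+6.5)+(7.3 × 10⁻⁴)(+0.61) = -5.9 × 10⁻⁴ → UNSTABLE
  223–252 m: −αΔT+βΔS = −(1.6 × 10⁻⁴)(-3.8)+(7.3 × 10⁻⁴)(-0.49) = 2.5 × 10⁻⁴ → stable
The 134–223 m interval has Δρ < 0: lighter water underlies denser water.

134–223 m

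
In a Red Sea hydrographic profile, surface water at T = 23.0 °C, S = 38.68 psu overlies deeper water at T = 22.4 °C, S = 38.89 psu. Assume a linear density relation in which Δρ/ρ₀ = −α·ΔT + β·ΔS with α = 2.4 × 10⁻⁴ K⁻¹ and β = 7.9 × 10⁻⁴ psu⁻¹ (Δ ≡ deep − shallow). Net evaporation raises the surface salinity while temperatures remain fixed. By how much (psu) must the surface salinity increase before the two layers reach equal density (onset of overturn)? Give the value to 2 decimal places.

Neutral buoyancy requires −α(T_deep − T_surf) + β(S_deep − S_surf′) = 0.
S_surf′ = S_deep − (α/β)·ΔT = 38.89 − (2.4 × 10⁻⁴/7.9 × 10⁻⁴)·(-0.6) = 39.0723 psu.
Increase required: 39.0723 − 38.68 = 0.3923 psu.

0.39 psu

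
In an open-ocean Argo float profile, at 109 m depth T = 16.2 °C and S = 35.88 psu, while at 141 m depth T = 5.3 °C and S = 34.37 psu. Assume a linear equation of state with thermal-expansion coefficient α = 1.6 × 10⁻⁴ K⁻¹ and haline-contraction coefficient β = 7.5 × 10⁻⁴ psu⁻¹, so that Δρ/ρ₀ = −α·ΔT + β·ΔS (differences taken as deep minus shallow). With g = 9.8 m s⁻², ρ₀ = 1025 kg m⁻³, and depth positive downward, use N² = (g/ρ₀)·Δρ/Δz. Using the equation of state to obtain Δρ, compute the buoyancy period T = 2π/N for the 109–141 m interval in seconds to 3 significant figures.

459 s

ΔT = -10.9 K, ΔS = -1.51 psu (deep − shallow).
Δρ/ρ₀ = −αΔT + βΔS = 1.744 × 10⁻³ − 1.1325 × 10⁻³ = 6.115 × 10⁻⁴, so Δρ ≈ 0.6268 kg m⁻³.
N² = (g/ρ₀)·Δρ/Δz = g·(Δρ/ρ₀)/Δz = 9.8 × 6.115 × 10⁻⁴ / 32 = 1.8727 × 10⁻⁴ s⁻².
N = √(1.8727 × 10⁻⁴) = 0.013685 rad s⁻¹ → T = 2π/N = 459.13 s ≈ 459 s.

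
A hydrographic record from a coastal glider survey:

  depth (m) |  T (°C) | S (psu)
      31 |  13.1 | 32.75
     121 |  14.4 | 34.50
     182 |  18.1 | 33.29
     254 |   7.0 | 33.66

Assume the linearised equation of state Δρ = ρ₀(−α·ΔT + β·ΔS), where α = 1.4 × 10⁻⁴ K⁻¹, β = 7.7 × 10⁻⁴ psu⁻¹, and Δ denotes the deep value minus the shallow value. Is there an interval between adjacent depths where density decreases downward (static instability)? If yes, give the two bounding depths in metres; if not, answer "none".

121–182 m

Evaluate Δρ/ρ₀ = −αΔT + βΔS across each adjacent pair:
  31–121 m: −αΔT+βΔS = −(1.4 × 10⁻⁴)(+1.3)+(7.7 × 10⁻⁴)(+1.75) = 1.2 × 10⁻³ → stable
  121–182 m: −αΔT+βΔS = −(1.4 × 10⁻⁴)(+3.7)+(7.7 × 10⁻⁴)(-1.21) = -1.4 × 10⁻³ → UNSTABLE
  182–254 m: −αΔT+βΔS = −(1.4 × 10⁻⁴)(-11.1)+(7.7 × 10⁻⁴)(+0.37) = 1.8 × 10⁻³ → stable
The 121–182 m interval has Δρ < 0: lighter water underlies denser water.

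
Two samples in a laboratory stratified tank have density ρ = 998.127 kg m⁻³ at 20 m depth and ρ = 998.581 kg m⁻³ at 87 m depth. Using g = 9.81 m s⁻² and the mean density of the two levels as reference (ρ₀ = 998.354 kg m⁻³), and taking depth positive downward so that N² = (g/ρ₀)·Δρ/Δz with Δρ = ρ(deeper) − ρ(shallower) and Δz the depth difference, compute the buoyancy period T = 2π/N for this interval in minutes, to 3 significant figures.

Δρ = 998.581 − 998.127 = 0.454 kg m⁻³ over Δz = 87 − 20 = 67 m.
N² = (9.81/998.354) × (0.454/67) = 6.6583 × 10⁻⁵ s⁻².
N = √(6.6583 × 10⁻⁵) = 8.1598 × 10⁻³ rad s⁻¹, so T = 2π/N = 770.02 s = 12.834 min ≈ 12.8 min.

12.8 min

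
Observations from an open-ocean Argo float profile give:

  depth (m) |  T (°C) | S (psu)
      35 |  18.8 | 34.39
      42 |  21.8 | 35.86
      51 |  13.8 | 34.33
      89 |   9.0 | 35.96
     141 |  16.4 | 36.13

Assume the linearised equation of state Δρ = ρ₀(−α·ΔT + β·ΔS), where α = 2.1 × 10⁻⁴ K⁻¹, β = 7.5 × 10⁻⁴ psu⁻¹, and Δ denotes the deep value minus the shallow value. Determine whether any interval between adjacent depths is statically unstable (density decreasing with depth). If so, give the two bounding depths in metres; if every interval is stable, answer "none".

Evaluate Δρ/ρ₀ = −αΔT + βΔS across each adjacent pair:
  35–42 m: −αΔT+βΔS = −(2.1 × 10⁻⁴)(+3.0)+(7.5 × 10⁻⁴)(+1.47) = 4.7 × 10⁻⁴ → stable
  42–51 m: −αΔT+βΔS = −(2.1 × 10⁻⁴)(-8.0)+(7.5 × 10⁻⁴)(-1.53) = 5.3 × 10⁻⁴ → stable
  51–89 m: −αΔT+βΔS = −(2.1 × 10⁻⁴)(-4.8)+(7.5 × 10⁻⁴)(+1.63) = 2.2 × 10⁻³ → stable
  89–141 m: −αΔT+βΔS = −(2.1 × 10⁻⁴)(+7.4)+(7.5 × 10⁻⁴)(+0.17) = -1.4 × 10⁻³ → UNSTABLE
The 89–141 m interval has Δρ < 0: lighter water underlies denser water.

89–141 m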